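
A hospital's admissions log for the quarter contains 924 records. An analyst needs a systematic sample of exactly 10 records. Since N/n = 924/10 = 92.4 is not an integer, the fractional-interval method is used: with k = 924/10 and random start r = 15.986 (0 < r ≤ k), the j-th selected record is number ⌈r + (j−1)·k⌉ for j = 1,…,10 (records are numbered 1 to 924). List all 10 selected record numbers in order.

16, 109, 201, 294, 386, 478, 571, 663, 756, 848

j=1: r + 0k = 15.986 → ⌈·⌉ = 16
j=2: r + 1k = 108.386 → ⌈·⌉ = 109
j=3: r + 2k = 200.786 → ⌈·⌉ = 201
j=4: r + 3k = 293.186 → ⌈·⌉ = 294
j=5: r + 4k = 385.586 → ⌈·⌉ = 386
j=6: r + 5k = 477.986 → ⌈·⌉ = 478
j=7: r + 6k = 570.386 → ⌈·⌉ = 571
j=8: r + 7k = 662.786 → ⌈·⌉ = 663
j=9: r + 8k = 755.186 → ⌈·⌉ = 756
j=10: r + 9k = 847.586 → ⌈·⌉ = 848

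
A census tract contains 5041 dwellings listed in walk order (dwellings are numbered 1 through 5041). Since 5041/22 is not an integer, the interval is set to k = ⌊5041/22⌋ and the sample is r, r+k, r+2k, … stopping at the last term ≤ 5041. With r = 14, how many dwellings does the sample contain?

22

k = ⌊5041/22⌋ = 229
Achieved size = ⌊(5041 − 14)/229⌋ + 1 = ⌊5027/229⌋ + 1 = 21 + 1 = 22
(last selection: 14 + 21×229 = 4823 ≤ 5041; next would be 5052 > 5041)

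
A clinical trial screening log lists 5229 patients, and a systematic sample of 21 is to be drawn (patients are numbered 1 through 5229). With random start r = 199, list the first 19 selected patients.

k = N/n = 5229/21 = 249
patient 1: 199
patient 2: 199 + 249 = 448
patient 3: 448 + 249 = 697
patient 4: 697 + 249 = 946
patient 5: 946 + 249 = 1195
patient 6: 1195 + 249 = 1444
patient 7: 1444 + 249 = 1693
patient 8: 1693 + 249 = 1942
patient 9: 1942 + 249 = 2191
patient 10: 2191 + 249 = 2440
patient 11: 2440 + 249 = 2689
patient 12: 2689 + 249 = 2938
patient 13: 2938 + 249 = 3187
patient 14: 3187 + 249 = 3436
patient 15: 3436 + 249 = 3685
patient 16: 3685 + 249 = 3934
patient 17: 3934 + 249 = 4183
patient 18: 4183 + 249 = 4432
patient 19: 4432 + 249 = 4681

199, 448, 697, 946, 1195, 1444, 1693, 1942, 2191, 2440, 2689, 2938, 3187, 3436, 3685, 3934, 4183, 4432, 4681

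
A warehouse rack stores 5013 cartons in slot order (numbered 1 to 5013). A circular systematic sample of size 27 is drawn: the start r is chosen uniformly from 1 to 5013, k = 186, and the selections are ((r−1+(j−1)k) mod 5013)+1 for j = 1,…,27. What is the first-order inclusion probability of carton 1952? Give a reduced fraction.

3/557

For each position j, as r ranges over 1…5013 the j-th selection hits every carton exactly once, so carton 1952 is selected for exactly 27 of the 5013 starts.
Inclusion probability = 27/5013 = 3/557.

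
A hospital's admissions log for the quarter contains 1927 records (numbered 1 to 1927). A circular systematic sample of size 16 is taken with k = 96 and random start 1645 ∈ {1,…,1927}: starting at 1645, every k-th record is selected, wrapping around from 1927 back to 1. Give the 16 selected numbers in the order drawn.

1645, 1741, 1837, 6, 102, 198, 294, 390, 486, 582, 678, 774, 870, 966, 1062, 1158

Selection 1: 1645
Selection 2: 1645 + 96 = 1741
Selection 3: 1741 + 96 = 1837
Selection 4: 1837 + 96 = 1933 → 1933 − 1927 = 6
Selection 5: 6 + 96 = 102
Selection 6: 102 + 96 = 198
Selection 7: 198 + 96 = 294
Selection 8: 294 + 96 = 390
Selection 9: 390 + 96 = 486
Selection 10: 486 + 96 = 582
Selection 11: 582 + 96 = 678
Selection 12: 678 + 96 = 774
Selection 13: 774 + 96 = 870
Selection 14: 870 + 96 = 966
Selection 15: 966 + 96 = 1062
Selection 16: 1062 + 96 = 1158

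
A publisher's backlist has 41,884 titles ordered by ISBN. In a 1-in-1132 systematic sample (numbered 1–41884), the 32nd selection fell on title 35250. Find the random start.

158

k = 1132
r = 35250 − (32−1)×1132 = 35250 − 35092 = 158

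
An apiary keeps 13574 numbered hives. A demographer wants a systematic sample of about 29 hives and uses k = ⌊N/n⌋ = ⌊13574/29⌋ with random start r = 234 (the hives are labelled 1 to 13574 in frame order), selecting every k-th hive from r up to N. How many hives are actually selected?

k = ⌊13574/29⌋ = 468
Achieved size = ⌊(13574 − 234)/468⌋ + 1 = ⌊13340/468⌋ + 1 = 28 + 1 = 29
(last selection: 234 + 28×468 = 13338 ≤ 13574; next would be 13806 > 13574)

29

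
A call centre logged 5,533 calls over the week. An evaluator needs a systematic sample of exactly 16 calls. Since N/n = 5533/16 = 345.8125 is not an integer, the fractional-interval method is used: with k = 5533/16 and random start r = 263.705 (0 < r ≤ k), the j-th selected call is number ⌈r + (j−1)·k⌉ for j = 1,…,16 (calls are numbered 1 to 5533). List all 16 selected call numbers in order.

264, 610, 956, 1302, 1647, 1993, 2339, 2685, 3031, 3377, 3722, 4068, 4414, 4760, 5106, 5451

j=1: r + 0k = 263.705 → ⌈·⌉ = 264
j=2: r + 1k = 609.5175 → ⌈·⌉ = 610
j=3: r + 2k = 955.33 → ⌈·⌉ = 956
j=4: r + 3k = 1301.1425 → ⌈·⌉ = 1302
j=5: r + 4k = 1646.955 → ⌈·⌉ = 1647
j=6: r + 5k = 1992.7675 → ⌈·⌉ = 1993
j=7: r + 6k = 2338.58 → ⌈·⌉ = 2339
j=8: r + 7k = 2684.3925 → ⌈·⌉ = 2685
j=9: r + 8k = 3030.205 → ⌈·⌉ = 3031
j=10: r + 9k = 3376.0175 → ⌈·⌉ = 3377
j=11: r + 10k = 3721.83 → ⌈·⌉ = 3722
j=12: r + 11k = 4067.6425 → ⌈·⌉ = 4068
j=13: r + 12k = 4413.455 → ⌈·⌉ = 4414
j=14: r + 13k = 4759.2675 → ⌈·⌉ = 4760
j=15: r + 14k = 5105.08 → ⌈·⌉ = 5106
j=16: r + 15k = 5450.8925 → ⌈·⌉ = 5451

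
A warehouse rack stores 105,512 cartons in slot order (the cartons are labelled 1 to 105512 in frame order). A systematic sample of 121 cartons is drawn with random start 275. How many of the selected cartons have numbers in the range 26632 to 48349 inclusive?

k = 105512/121 = 872
First selection ≥ 26632: 275 + ⌈(26632−275)/872⌉·872 = 275 + 31×872 = 27307
Last selection ≤ 48349: 275 + ⌊(48349−275)/872⌋·872 = 275 + 55×872 = 48235
Count = 55 − 31 + 1 = 25

25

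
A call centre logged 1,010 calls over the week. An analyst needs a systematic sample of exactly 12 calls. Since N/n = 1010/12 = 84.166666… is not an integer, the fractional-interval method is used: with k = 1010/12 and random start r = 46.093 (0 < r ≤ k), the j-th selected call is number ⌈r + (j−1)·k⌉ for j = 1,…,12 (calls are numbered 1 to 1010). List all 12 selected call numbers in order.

47, 131, 215, 299, 383, 467, 552, 636, 720, 804, 888, 972

j=1: r + 0k = 46.093 → ⌈·⌉ = 47
j=2: r + 1k = 130.259666… → ⌈·⌉ = 131
j=3: r + 2k = 214.426333… → ⌈·⌉ = 215
j=4: r + 3k = 298.593 → ⌈·⌉ = 299
j=5: r + 4k = 382.759666… → ⌈·⌉ = 383
j=6: r + 5k = 466.926333… → ⌈·⌉ = 467
j=7: r + 6k = 551.093 → ⌈·⌉ = 552
j=8: r + 7k = 635.259666… → ⌈·⌉ = 636
j=9: r + 8k = 719.426333… → ⌈·⌉ = 720
j=10: r + 9k = 803.593 → ⌈·⌉ = 804
j=11: r + 10k = 887.759666… → ⌈·⌉ = 888
j=12: r + 11k = 971.926333… → ⌈·⌉ = 972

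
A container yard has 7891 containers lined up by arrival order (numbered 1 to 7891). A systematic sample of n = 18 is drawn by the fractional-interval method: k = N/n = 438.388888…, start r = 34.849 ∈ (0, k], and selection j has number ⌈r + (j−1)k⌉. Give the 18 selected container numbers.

j=1: r + 0k = 34.849 → ⌈·⌉ = 35
j=2: r + 1k = 473.237888… → ⌈·⌉ = 474
j=3: r + 2k = 911.626777… → ⌈·⌉ = 912
j=4: r + 3k = 1350.015666… → ⌈·⌉ = 1351
j=5: r + 4k = 1788.404555… → ⌈·⌉ = 1789
j=6: r + 5k = 2226.793444… → ⌈·⌉ = 2227
j=7: r + 6k = 2665.182333… → ⌈·⌉ = 2666
j=8: r + 7k = 3103.571222… → ⌈·⌉ = 3104
j=9: r + 8k = 3541.960111… → ⌈·⌉ = 3542
j=10: r + 9k = 3980.349 → ⌈·⌉ = 3981
j=11: r + 10k = 4418.737888… → ⌈·⌉ = 4419
j=12: r + 11k = 4857.126777… → ⌈·⌉ = 4858
j=13: r + 12k = 5295.515666… → ⌈·⌉ = 5296
j=14: r + 13k = 5733.904555… → ⌈·⌉ = 5734
j=15: r + 14k = 6172.293444… → ⌈·⌉ = 6173
j=16: r + 15k = 6610.682333… → ⌈·⌉ = 6611
j=17: r + 16k = 7049.071222… → ⌈·⌉ = 7050
j=18: r + 17k = 7487.460111… → ⌈·⌉ = 7488

35, 474, 912, 1351, 1789, 2227, 2666, 3104, 3542, 3981, 4419, 4858, 5296, 5734, 6173, 6611, 7050, 7488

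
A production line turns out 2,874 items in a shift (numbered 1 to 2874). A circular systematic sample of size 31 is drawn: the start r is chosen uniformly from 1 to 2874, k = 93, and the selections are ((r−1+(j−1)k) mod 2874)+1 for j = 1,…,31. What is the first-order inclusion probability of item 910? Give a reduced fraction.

For each position j, as r ranges over 1…2874 the j-th selection hits every item exactly once, so item 910 is selected for exactly 31 of the 2874 starts.
Inclusion probability = 31/2874.

31/2874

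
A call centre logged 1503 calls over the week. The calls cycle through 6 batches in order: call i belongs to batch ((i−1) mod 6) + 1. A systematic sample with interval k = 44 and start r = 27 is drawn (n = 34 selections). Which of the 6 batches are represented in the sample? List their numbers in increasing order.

Consecutive selections differ by k = 44, so their batch numbers differ by 44 mod 6 = 2.
gcd(44, 6) = 2, so the sample visits 6/2 = 3 distinct residues mod 6.
Start 27 is batch 3; the batches hit are 1, 3, 5.

1, 3, 5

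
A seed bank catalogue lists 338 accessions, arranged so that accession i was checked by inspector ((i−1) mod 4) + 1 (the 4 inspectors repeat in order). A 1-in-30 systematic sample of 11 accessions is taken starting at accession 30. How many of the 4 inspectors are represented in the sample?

Consecutive selections differ by k = 30, so their inspector numbers differ by 30 mod 4 = 2.
gcd(30, 4) = 2, so the sample visits 4/2 = 2 distinct residues mod 4.
Start 30 is inspector 2; the inspectors hit are 2, 4.

2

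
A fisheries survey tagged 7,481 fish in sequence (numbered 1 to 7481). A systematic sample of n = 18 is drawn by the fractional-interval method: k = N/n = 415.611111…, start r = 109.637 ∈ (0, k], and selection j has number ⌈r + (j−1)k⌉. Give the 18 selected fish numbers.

j=1: r + 0k = 109.637 → ⌈·⌉ = 110
j=2: r + 1k = 525.248111… → ⌈·⌉ = 526
j=3: r + 2k = 940.859222… → ⌈·⌉ = 941
j=4: r + 3k = 1356.470333… → ⌈·⌉ = 1357
j=5: r + 4k = 1772.081444… → ⌈·⌉ = 1773
j=6: r + 5k = 2187.692555… → ⌈·⌉ = 2188
j=7: r + 6k = 2603.303666… → ⌈·⌉ = 2604
j=8: r + 7k = 3018.914777… → ⌈·⌉ = 3019
j=9: r + 8k = 3434.525888… → ⌈·⌉ = 3435
j=10: r + 9k = 3850.137 → ⌈·⌉ = 3851
j=11: r + 10k = 4265.748111… → ⌈·⌉ = 4266
j=12: r + 11k = 4681.359222… → ⌈·⌉ = 4682
j=13: r + 12k = 5096.970333… → ⌈·⌉ = 5097
j=14: r + 13k = 5512.581444… → ⌈·⌉ = 5513
j=15: r + 14k = 5928.192555… → ⌈·⌉ = 5929
j=16: r + 15k = 6343.803666… → ⌈·⌉ = 6344
j=17: r + 16k = 6759.414777… → ⌈·⌉ = 6760
j=18: r + 17k = 7175.025888… → ⌈·⌉ = 7176

110, 526, 941, 1357, 1773, 2188, 2604, 3019, 3435, 3851, 4266, 4682, 5097, 5513, 5929, 6344, 6760, 7176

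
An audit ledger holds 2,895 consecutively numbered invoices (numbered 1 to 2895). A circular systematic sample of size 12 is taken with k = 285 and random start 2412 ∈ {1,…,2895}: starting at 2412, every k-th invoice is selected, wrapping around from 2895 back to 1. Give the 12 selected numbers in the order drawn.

Selection 1: 2412
Selection 2: 2412 + 285 = 2697
Selection 3: 2697 + 285 = 2982 → 2982 − 2895 = 87
Selection 4: 87 + 285 = 372
Selection 5: 372 + 285 = 657
Selection 6: 657 + 285 = 942
Selection 7: 942 + 285 = 1227
Selection 8: 1227 + 285 = 1512
Selection 9: 1512 + 285 = 1797
Selection 10: 1797 + 285 = 2082
Selection 11: 2082 + 285 = 2367
Selection 12: 2367 + 285 = 2652

2412, 2697, 87, 372, 657, 942, 1227, 1512, 1797, 2082, 2367, 2652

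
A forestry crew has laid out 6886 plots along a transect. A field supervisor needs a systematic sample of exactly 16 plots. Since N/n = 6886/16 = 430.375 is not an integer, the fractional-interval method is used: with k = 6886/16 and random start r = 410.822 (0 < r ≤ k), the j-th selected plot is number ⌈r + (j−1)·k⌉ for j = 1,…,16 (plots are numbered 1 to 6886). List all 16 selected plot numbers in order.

411, 842, 1272, 1702, 2133, 2563, 2994, 3424, 3854, 4285, 4715, 5145, 5576, 6006, 6437, 6867

j=1: r + 0k = 410.822 → ⌈·⌉ = 411
j=2: r + 1k = 841.197 → ⌈·⌉ = 842
j=3: r + 2k = 1271.572 → ⌈·⌉ = 1272
j=4: r + 3k = 1701.947 → ⌈·⌉ = 1702
j=5: r + 4k = 2132.322 → ⌈·⌉ = 2133
j=6: r + 5k = 2562.697 → ⌈·⌉ = 2563
j=7: r + 6k = 2993.072 → ⌈·⌉ = 2994
j=8: r + 7k = 3423.447 → ⌈·⌉ = 3424
j=9: r + 8k = 3853.822 → ⌈·⌉ = 3854
j=10: r + 9k = 4284.197 → ⌈·⌉ = 4285
j=11: r + 10k = 4714.572 → ⌈·⌉ = 4715
j=12: r + 11k = 5144.947 → ⌈·⌉ = 5145
j=13: r + 12k = 5575.322 → ⌈·⌉ = 5576
j=14: r + 13k = 6005.697 → ⌈·⌉ = 6006
j=15: r + 14k = 6436.072 → ⌈·⌉ = 6437
j=16: r + 15k = 6866.447 → ⌈·⌉ = 6867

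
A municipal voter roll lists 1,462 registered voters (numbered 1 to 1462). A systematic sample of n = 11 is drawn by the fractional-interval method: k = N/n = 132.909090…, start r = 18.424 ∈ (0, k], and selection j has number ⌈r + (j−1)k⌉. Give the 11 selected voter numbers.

j=1: r + 0k = 18.424 → ⌈·⌉ = 19
j=2: r + 1k = 151.333090… → ⌈·⌉ = 152
j=3: r + 2k = 284.242181… → ⌈·⌉ = 285
j=4: r + 3k = 417.151272… → ⌈·⌉ = 418
j=5: r + 4k = 550.060363… → ⌈·⌉ = 551
j=6: r + 5k = 682.969454… → ⌈·⌉ = 683
j=7: r + 6k = 815.878545… → ⌈·⌉ = 816
j=8: r + 7k = 948.787636… → ⌈·⌉ = 949
j=9: r + 8k = 1081.696727… → ⌈·⌉ = 1082
j=10: r + 9k = 1214.605818… → ⌈·⌉ = 1215
j=11: r + 10k = 1347.514909… → ⌈·⌉ = 1348

19, 152, 285, 418, 551, 683, 816, 949, 1082, 1215, 1348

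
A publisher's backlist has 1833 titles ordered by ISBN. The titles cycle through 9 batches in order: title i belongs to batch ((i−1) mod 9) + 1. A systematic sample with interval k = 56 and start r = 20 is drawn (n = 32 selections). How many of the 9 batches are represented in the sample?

Consecutive selections differ by k = 56, so their batch numbers differ by 56 mod 9 = 2.
gcd(56, 9) = 1, so the sample visits 9/1 = 9 distinct residues mod 9.
Start 20 is batch 2; the batches hit are 1, 2, 3, 4, 5, 6, 7, 8, 9.

9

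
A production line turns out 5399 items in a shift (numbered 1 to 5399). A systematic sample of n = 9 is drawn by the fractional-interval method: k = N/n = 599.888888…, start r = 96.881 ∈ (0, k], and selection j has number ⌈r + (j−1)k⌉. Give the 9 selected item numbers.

97, 697, 1297, 1897, 2497, 3097, 3697, 4297, 4896

j=1: r + 0k = 96.881 → ⌈·⌉ = 97
j=2: r + 1k = 696.769888… → ⌈·⌉ = 697
j=3: r + 2k = 1296.658777… → ⌈·⌉ = 1297
j=4: r + 3k = 1896.547666… → ⌈·⌉ = 1897
j=5: r + 4k = 2496.436555… → ⌈·⌉ = 2497
j=6: r + 5k = 3096.325444… → ⌈·⌉ = 3097
j=7: r + 6k = 3696.214333… → ⌈·⌉ = 3697
j=8: r + 7k = 4296.103222… → ⌈·⌉ = 4297
j=9: r + 8k = 4895.992111… → ⌈·⌉ = 4896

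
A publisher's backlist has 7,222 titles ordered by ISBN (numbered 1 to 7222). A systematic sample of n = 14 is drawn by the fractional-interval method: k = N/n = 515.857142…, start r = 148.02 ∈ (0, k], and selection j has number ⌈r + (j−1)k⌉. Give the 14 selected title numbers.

149, 664, 1180, 1696, 2212, 2728, 3244, 3760, 4275, 4791, 5307, 5823, 6339, 6855

j=1: r + 0k = 148.02 → ⌈·⌉ = 149
j=2: r + 1k = 663.877142… → ⌈·⌉ = 664
j=3: r + 2k = 1179.734285… → ⌈·⌉ = 1180
j=4: r + 3k = 1695.591428… → ⌈·⌉ = 1696
j=5: r + 4k = 2211.448571… → ⌈·⌉ = 2212
j=6: r + 5k = 2727.305714… → ⌈·⌉ = 2728
j=7: r + 6k = 3243.162857… → ⌈·⌉ = 3244
j=8: r + 7k = 3759.02 → ⌈·⌉ = 3760
j=9: r + 8k = 4274.877142… → ⌈·⌉ = 4275
j=10: r + 9k = 4790.734285… → ⌈·⌉ = 4791
j=11: r + 10k = 5306.591428… → ⌈·⌉ = 5307
j=12: r + 11k = 5822.448571… → ⌈·⌉ = 5823
j=13: r + 12k = 6338.305714… → ⌈·⌉ = 6339
j=14: r + 13k = 6854.162857… → ⌈·⌉ = 6855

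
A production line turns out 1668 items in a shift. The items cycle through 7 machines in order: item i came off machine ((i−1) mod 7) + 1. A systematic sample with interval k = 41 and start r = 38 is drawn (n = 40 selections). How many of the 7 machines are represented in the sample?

Consecutive selections differ by k = 41, so their machine numbers differ by 41 mod 7 = 6.
gcd(41, 7) = 1, so the sample visits 7/1 = 7 distinct residues mod 7.
Start 38 is machine 3; the machines hit are 1, 2, 3, 4, 5, 6, 7.

7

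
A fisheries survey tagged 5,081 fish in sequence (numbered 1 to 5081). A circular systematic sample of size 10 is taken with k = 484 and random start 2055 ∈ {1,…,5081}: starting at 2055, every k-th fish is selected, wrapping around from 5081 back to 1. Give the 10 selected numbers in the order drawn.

Selection 1: 2055
Selection 2: 2055 + 484 = 2539
Selection 3: 2539 + 484 = 3023
Selection 4: 3023 + 484 = 3507
Selection 5: 3507 + 484 = 3991
Selection 6: 3991 + 484 = 4475
Selection 7: 4475 + 484 = 4959
Selection 8: 4959 + 484 = 5443 → 5443 − 5081 = 362
Selection 9: 362 + 484 = 846
Selection 10: 846 + 484 = 1330

2055, 2539, 3023, 3507, 3991, 4475, 4959, 362, 846, 1330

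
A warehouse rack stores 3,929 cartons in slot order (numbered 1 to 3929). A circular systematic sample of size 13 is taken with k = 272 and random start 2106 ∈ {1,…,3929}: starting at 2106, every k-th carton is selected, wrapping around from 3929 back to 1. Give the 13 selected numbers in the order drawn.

2106, 2378, 2650, 2922, 3194, 3466, 3738, 81, 353, 625, 897, 1169, 1441

Selection 1: 2106
Selection 2: 2106 + 272 = 2378
Selection 3: 2378 + 272 = 2650
Selection 4: 2650 + 272 = 2922
Selection 5: 2922 + 272 = 3194
Selection 6: 3194 + 272 = 3466
Selection 7: 3466 + 272 = 3738
Selection 8: 3738 + 272 = 4010 → 4010 − 3929 = 81
Selection 9: 81 + 272 = 353
Selection 10: 353 + 272 = 625
Selection 11: 625 + 272 = 897
Selection 12: 897 + 272 = 1169
Selection 13: 1169 + 272 = 1441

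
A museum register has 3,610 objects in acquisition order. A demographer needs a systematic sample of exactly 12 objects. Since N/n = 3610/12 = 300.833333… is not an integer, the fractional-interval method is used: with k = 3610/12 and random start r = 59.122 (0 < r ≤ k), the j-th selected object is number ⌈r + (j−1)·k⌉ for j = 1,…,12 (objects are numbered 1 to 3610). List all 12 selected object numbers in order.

60, 360, 661, 962, 1263, 1564, 1865, 2165, 2466, 2767, 3068, 3369

j=1: r + 0k = 59.122 → ⌈·⌉ = 60
j=2: r + 1k = 359.955333… → ⌈·⌉ = 360
j=3: r + 2k = 660.788666… → ⌈·⌉ = 661
j=4: r + 3k = 961.622 → ⌈·⌉ = 962
j=5: r + 4k = 1262.455333… → ⌈·⌉ = 1263
j=6: r + 5k = 1563.288666… → ⌈·⌉ = 1564
j=7: r + 6k = 1864.122 → ⌈·⌉ = 1865
j=8: r + 7k = 2164.955333… → ⌈·⌉ = 2165
j=9: r + 8k = 2465.788666… → ⌈·⌉ = 2466
j=10: r + 9k = 2766.622 → ⌈·⌉ = 2767
j=11: r + 10k = 3067.455333… → ⌈·⌉ = 3068
j=12: r + 11k = 3368.288666… → ⌈·⌉ = 3369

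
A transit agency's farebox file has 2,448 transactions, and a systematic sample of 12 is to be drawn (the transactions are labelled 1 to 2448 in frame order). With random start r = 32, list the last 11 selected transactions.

236, 440, 644, 848, 1052, 1256, 1460, 1664, 1868, 2072, 2276

k = N/n = 2448/12 = 204
2nd selection = 32 + 1×204 = 236
3rd: 236 + 204 = 440
4th: 440 + 204 = 644
5th: 644 + 204 = 848
6th: 848 + 204 = 1052
7th: 1052 + 204 = 1256
8th: 1256 + 204 = 1460
9th: 1460 + 204 = 1664
10th: 1664 + 204 = 1868
11th: 1868 + 204 = 2072
12th: 2072 + 204 = 2276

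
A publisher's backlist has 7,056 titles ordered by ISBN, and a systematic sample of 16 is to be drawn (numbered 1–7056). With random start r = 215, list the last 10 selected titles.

2861, 3302, 3743, 4184, 4625, 5066, 5507, 5948, 6389, 6830

k = N/n = 7056/16 = 441
7th selection = 215 + 6×441 = 2861
8th: 2861 + 441 = 3302
9th: 3302 + 441 = 3743
10th: 3743 + 441 = 4184
11th: 4184 + 441 = 4625
12th: 4625 + 441 = 5066
13th: 5066 + 441 = 5507
14th: 5507 + 441 = 5948
15th: 5948 + 441 = 6389
16th: 6389 + 441 = 6830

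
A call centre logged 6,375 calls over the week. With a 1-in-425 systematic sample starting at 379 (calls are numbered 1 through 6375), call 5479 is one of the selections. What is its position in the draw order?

13

k = 425
position = (5479 − 379)/425 + 1 = 5100/425 + 1 = 12 + 1 = 13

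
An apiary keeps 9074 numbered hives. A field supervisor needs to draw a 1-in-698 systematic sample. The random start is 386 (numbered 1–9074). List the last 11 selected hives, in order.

1782, 2480, 3178, 3876, 4574, 5272, 5970, 6668, 7366, 8064, 8762

3rd selection = 386 + 2×698 = 1782
4th: 1782 + 698 = 2480
5th: 2480 + 698 = 3178
6th: 3178 + 698 = 3876
7th: 3876 + 698 = 4574
8th: 4574 + 698 = 5272
9th: 5272 + 698 = 5970
10th: 5970 + 698 = 6668
11th: 6668 + 698 = 7366
12th: 7366 + 698 = 8064
13th: 8064 + 698 = 8762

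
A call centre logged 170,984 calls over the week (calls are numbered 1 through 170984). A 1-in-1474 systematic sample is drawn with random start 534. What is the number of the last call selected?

170044

k = 1474
116th selection = r + (116−1)·k = 534 + 115×1474 = 534 + 169510 = 170044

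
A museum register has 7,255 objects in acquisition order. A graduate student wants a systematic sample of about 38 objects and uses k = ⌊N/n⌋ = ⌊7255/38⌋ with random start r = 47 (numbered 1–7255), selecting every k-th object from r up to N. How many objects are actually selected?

38

k = ⌊7255/38⌋ = 190
Achieved size = ⌊(7255 − 47)/190⌋ + 1 = ⌊7208/190⌋ + 1 = 37 + 1 = 38
(last selection: 47 + 37×190 = 7077 ≤ 7255; next would be 7267 > 7255)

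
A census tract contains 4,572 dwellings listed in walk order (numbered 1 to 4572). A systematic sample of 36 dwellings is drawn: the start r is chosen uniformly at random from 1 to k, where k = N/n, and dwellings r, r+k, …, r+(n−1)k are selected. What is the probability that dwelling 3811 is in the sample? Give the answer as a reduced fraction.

k = 4572/36 = 127.
Dwelling 3811 is selected iff r ≡ 3811 (mod 127); exactly one such r in {1,…,127}.
Inclusion probability = 1/127.

1/127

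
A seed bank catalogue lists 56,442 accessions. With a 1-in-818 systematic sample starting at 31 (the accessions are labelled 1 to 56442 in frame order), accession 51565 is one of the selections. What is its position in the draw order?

64

k = 818
position = (51565 − 31)/818 + 1 = 51534/818 + 1 = 63 + 1 = 64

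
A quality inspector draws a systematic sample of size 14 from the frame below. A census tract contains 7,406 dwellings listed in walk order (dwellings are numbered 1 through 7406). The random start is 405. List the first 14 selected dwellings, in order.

405, 934, 1463, 1992, 2521, 3050, 3579, 4108, 4637, 5166, 5695, 6224, 6753, 7282

k = N/n = 7406/14 = 529
dwelling 1: 405
dwelling 2: 405 + 529 = 934
dwelling 3: 934 + 529 = 1463
dwelling 4: 1463 + 529 = 1992
dwelling 5: 1992 + 529 = 2521
dwelling 6: 2521 + 529 = 3050
dwelling 7: 3050 + 529 = 3579
dwelling 8: 3579 + 529 = 4108
dwelling 9: 4108 + 529 = 4637
dwelling 10: 4637 + 529 = 5166
dwelling 11: 5166 + 529 = 5695
dwelling 12: 5695 + 529 = 6224
dwelling 13: 6224 + 529 = 6753
dwelling 14: 6753 + 529 = 7282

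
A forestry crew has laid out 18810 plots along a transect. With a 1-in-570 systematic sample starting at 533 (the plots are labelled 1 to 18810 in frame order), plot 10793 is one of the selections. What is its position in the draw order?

19

k = 570
position = (10793 − 533)/570 + 1 = 10260/570 + 1 = 18 + 1 = 19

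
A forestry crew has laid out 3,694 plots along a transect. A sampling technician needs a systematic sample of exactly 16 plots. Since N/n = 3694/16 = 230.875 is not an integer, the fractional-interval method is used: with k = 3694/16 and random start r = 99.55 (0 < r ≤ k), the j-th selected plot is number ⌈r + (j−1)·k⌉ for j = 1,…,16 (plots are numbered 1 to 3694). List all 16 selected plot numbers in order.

j=1: r + 0k = 99.55 → ⌈·⌉ = 100
j=2: r + 1k = 330.425 → ⌈·⌉ = 331
j=3: r + 2k = 561.3 → ⌈·⌉ = 562
j=4: r + 3k = 792.175 → ⌈·⌉ = 793
j=5: r + 4k = 1023.05 → ⌈·⌉ = 1024
j=6: r + 5k = 1253.925 → ⌈·⌉ = 1254
j=7: r + 6k = 1484.8 → ⌈·⌉ = 1485
j=8: r + 7k = 1715.675 → ⌈·⌉ = 1716
j=9: r + 8k = 1946.55 → ⌈·⌉ = 1947
j=10: r + 9k = 2177.425 → ⌈·⌉ = 2178
j=11: r + 10k = 2408.3 → ⌈·⌉ = 2409
j=12: r + 11k = 2639.175 → ⌈·⌉ = 2640
j=13: r + 12k = 2870.05 → ⌈·⌉ = 2871
j=14: r + 13k = 3100.925 → ⌈·⌉ = 3101
j=15: r + 14k = 3331.8 → ⌈·⌉ = 3332
j=16: r + 15k = 3562.675 → ⌈·⌉ = 3563

100, 331, 562, 793, 1024, 1254, 1485, 1716, 1947, 2178, 2409, 2640, 2871, 3101, 3332, 3563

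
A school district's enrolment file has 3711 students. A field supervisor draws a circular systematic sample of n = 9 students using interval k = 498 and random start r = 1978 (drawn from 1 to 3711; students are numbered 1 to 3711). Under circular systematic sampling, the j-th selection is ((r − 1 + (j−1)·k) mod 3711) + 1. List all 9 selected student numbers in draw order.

1978, 2476, 2974, 3472, 259, 757, 1255, 1753, 2251

Selection 1: 1978
Selection 2: 1978 + 498 = 2476
Selection 3: 2476 + 498 = 2974
Selection 4: 2974 + 498 = 3472
Selection 5: 3472 + 498 = 3970 → 3970 − 3711 = 259
Selection 6: 259 + 498 = 757
Selection 7: 757 + 498 = 1255
Selection 8: 1255 + 498 = 1753
Selection 9: 1753 + 498 = 2251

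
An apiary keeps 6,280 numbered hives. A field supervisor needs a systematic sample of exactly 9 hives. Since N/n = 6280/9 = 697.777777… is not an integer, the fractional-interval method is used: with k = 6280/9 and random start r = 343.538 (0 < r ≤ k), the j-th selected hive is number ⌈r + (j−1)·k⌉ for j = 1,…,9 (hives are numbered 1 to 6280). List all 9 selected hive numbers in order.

344, 1042, 1740, 2437, 3135, 3833, 4531, 5228, 5926

j=1: r + 0k = 343.538 → ⌈·⌉ = 344
j=2: r + 1k = 1041.315777… → ⌈·⌉ = 1042
j=3: r + 2k = 1739.093555… → ⌈·⌉ = 1740
j=4: r + 3k = 2436.871333… → ⌈·⌉ = 2437
j=5: r + 4k = 3134.649111… → ⌈·⌉ = 3135
j=6: r + 5k = 3832.426888… → ⌈·⌉ = 3833
j=7: r + 6k = 4530.204666… → ⌈·⌉ = 4531
j=8: r + 7k = 5227.982444… → ⌈·⌉ = 5228
j=9: r + 8k = 5925.760222… → ⌈·⌉ = 5926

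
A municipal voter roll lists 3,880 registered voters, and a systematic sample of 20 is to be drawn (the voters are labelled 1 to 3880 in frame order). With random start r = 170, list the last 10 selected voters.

2110, 2304, 2498, 2692, 2886, 3080, 3274, 3468, 3662, 3856

k = N/n = 3880/20 = 194
11th selection = 170 + 10×194 = 2110
12th: 2110 + 194 = 2304
13th: 2304 + 194 = 2498
14th: 2498 + 194 = 2692
15th: 2692 + 194 = 2886
16th: 2886 + 194 = 3080
17th: 3080 + 194 = 3274
18th: 3274 + 194 = 3468
19th: 3468 + 194 = 3662
20th: 3662 + 194 = 3856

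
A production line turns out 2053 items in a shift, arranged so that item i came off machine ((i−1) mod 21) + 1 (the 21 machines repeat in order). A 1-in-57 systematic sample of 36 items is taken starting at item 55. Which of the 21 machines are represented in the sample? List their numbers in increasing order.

1, 4, 7, 10, 13, 16, 19

Consecutive selections differ by k = 57, so their machine numbers differ by 57 mod 21 = 15.
gcd(57, 21) = 3, so the sample visits 21/3 = 7 distinct residues mod 21.
Start 55 is machine 13; the machines hit are 1, 4, 7, 10, 13, 16, 19.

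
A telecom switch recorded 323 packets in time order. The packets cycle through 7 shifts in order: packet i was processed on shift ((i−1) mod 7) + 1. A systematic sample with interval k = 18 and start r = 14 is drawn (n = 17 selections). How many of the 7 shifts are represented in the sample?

7

Consecutive selections differ by k = 18, so their shift numbers differ by 18 mod 7 = 4.
gcd(18, 7) = 1, so the sample visits 7/1 = 7 distinct residues mod 7.
Start 14 is shift 7; the shifts hit are 1, 2, 3, 4, 5, 6, 7.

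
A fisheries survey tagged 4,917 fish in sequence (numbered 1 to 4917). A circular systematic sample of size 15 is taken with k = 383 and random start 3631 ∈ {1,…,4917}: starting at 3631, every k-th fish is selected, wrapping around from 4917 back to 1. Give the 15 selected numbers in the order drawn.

3631, 4014, 4397, 4780, 246, 629, 1012, 1395, 1778, 2161, 2544, 2927, 3310, 3693, 4076

Selection 1: 3631
Selection 2: 3631 + 383 = 4014
Selection 3: 4014 + 383 = 4397
Selection 4: 4397 + 383 = 4780
Selection 5: 4780 + 383 = 5163 → 5163 − 4917 = 246
Selection 6: 246 + 383 = 629
Selection 7: 629 + 383 = 1012
Selection 8: 1012 + 383 = 1395
Selection 9: 1395 + 383 = 1778
Selection 10: 1778 + 383 = 2161
Selection 11: 2161 + 383 = 2544
Selection 12: 2544 + 383 = 2927
Selection 13: 2927 + 383 = 3310
Selection 14: 3310 + 383 = 3693
Selection 15: 3693 + 383 = 4076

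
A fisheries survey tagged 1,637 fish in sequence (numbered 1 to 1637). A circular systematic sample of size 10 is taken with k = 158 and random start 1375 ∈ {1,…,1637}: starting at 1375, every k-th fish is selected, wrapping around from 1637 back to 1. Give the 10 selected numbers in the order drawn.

Selection 1: 1375
Selection 2: 1375 + 158 = 1533
Selection 3: 1533 + 158 = 1691 → 1691 − 1637 = 54
Selection 4: 54 + 158 = 212
Selection 5: 212 + 158 = 370
Selection 6: 370 + 158 = 528
Selection 7: 528 + 158 = 686
Selection 8: 686 + 158 = 844
Selection 9: 844 + 158 = 1002
Selection 10: 1002 + 158 = 1160

1375, 1533, 54, 212, 370, 528, 686, 844, 1002, 1160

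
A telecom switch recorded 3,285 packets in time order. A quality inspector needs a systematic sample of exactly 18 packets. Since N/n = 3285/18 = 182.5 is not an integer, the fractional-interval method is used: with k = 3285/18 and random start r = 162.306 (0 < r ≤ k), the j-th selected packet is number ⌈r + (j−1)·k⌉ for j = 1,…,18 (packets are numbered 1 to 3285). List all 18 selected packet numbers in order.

j=1: r + 0k = 162.306 → ⌈·⌉ = 163
j=2: r + 1k = 344.806 → ⌈·⌉ = 345
j=3: r + 2k = 527.306 → ⌈·⌉ = 528
j=4: r + 3k = 709.806 → ⌈·⌉ = 710
j=5: r + 4k = 892.306 → ⌈·⌉ = 893
j=6: r + 5k = 1074.806 → ⌈·⌉ = 1075
j=7: r + 6k = 1257.306 → ⌈·⌉ = 1258
j=8: r + 7k = 1439.806 → ⌈·⌉ = 1440
j=9: r + 8k = 1622.306 → ⌈·⌉ = 1623
j=10: r + 9k = 1804.806 → ⌈·⌉ = 1805
j=11: r + 10k = 1987.306 → ⌈·⌉ = 1988
j=12: r + 11k = 2169.806 → ⌈·⌉ = 2170
j=13: r + 12k = 2352.306 → ⌈·⌉ = 2353
j=14: r + 13k = 2534.806 → ⌈·⌉ = 2535
j=15: r + 14k = 2717.306 → ⌈·⌉ = 2718
j=16: r + 15k = 2899.806 → ⌈·⌉ = 2900
j=17: r + 16k = 3082.306 → ⌈·⌉ = 3083
j=18: r + 17k = 3264.806 → ⌈·⌉ = 3265

163, 345, 528, 710, 893, 1075, 1258, 1440, 1623, 1805, 1988, 2170, 2353, 2535, 2718, 2900, 3083, 3265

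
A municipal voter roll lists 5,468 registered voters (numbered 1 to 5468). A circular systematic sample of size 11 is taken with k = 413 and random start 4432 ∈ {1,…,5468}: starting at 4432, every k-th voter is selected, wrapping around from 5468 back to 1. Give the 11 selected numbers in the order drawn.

Selection 1: 4432
Selection 2: 4432 + 413 = 4845
Selection 3: 4845 + 413 = 5258
Selection 4: 5258 + 413 = 5671 → 5671 − 5468 = 203
Selection 5: 203 + 413 = 616
Selection 6: 616 + 413 = 1029
Selection 7: 1029 + 413 = 1442
Selection 8: 1442 + 413 = 1855
Selection 9: 1855 + 413 = 2268
Selection 10: 2268 + 413 = 2681
Selection 11: 2681 + 413 = 3094

4432, 4845, 5258, 203, 616, 1029, 1442, 1855, 2268, 2681, 3094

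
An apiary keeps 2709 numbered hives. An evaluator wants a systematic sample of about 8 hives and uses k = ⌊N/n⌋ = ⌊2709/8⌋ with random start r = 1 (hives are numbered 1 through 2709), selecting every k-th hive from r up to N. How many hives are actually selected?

9

k = ⌊2709/8⌋ = 338
Achieved size = ⌊(2709 − 1)/338⌋ + 1 = ⌊2708/338⌋ + 1 = 8 + 1 = 9
(last selection: 1 + 8×338 = 2705 ≤ 2709; next would be 3043 > 2709)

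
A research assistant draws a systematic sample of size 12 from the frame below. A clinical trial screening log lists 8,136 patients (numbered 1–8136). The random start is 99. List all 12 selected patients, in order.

k = N/n = 8136/12 = 678
patient 1: 99
patient 2: 99 + 678 = 777
patient 3: 777 + 678 = 1455
patient 4: 1455 + 678 = 2133
patient 5: 2133 + 678 = 2811
patient 6: 2811 + 678 = 3489
patient 7: 3489 + 678 = 4167
patient 8: 4167 + 678 = 4845
patient 9: 4845 + 678 = 5523
patient 10: 5523 + 678 = 6201
patient 11: 6201 + 678 = 6879
patient 12: 6879 + 678 = 7557

99, 777, 1455, 2133, 2811, 3489, 4167, 4845, 5523, 6201, 6879, 7557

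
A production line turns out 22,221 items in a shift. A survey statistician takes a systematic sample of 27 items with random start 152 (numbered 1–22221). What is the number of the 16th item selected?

12497

k = 22221/27 = 823
16th selection = r + (16−1)·k = 152 + 15×823 = 152 + 12345 = 12497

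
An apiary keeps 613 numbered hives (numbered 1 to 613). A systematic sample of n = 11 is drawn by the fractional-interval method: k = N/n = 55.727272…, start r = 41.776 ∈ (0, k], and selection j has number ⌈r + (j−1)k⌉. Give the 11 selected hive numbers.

j=1: r + 0k = 41.776 → ⌈·⌉ = 42
j=2: r + 1k = 97.503272… → ⌈·⌉ = 98
j=3: r + 2k = 153.230545… → ⌈·⌉ = 154
j=4: r + 3k = 208.957818… → ⌈·⌉ = 209
j=5: r + 4k = 264.685090… → ⌈·⌉ = 265
j=6: r + 5k = 320.412363… → ⌈·⌉ = 321
j=7: r + 6k = 376.139636… → ⌈·⌉ = 377
j=8: r + 7k = 431.866909… → ⌈·⌉ = 432
j=9: r + 8k = 487.594181… → ⌈·⌉ = 488
j=10: r + 9k = 543.321454… → ⌈·⌉ = 544
j=11: r + 10k = 599.048727… → ⌈·⌉ = 600

42, 98, 154, 209, 265, 321, 377, 432, 488, 544, 600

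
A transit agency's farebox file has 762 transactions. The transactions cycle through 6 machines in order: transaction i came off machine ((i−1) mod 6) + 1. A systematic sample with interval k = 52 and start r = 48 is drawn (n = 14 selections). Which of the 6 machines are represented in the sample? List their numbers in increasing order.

Consecutive selections differ by k = 52, so their machine numbers differ by 52 mod 6 = 4.
gcd(52, 6) = 2, so the sample visits 6/2 = 3 distinct residues mod 6.
Start 48 is machine 6; the machines hit are 2, 4, 6.

2, 4, 6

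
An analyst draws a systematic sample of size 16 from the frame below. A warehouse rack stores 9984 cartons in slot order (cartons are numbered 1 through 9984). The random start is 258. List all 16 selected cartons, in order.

k = N/n = 9984/16 = 624
carton 1: 258
carton 2: 258 + 624 = 882
carton 3: 882 + 624 = 1506
carton 4: 1506 + 624 = 2130
carton 5: 2130 + 624 = 2754
carton 6: 2754 + 624 = 3378
carton 7: 3378 + 624 = 4002
carton 8: 4002 + 624 = 4626
carton 9: 4626 + 624 = 5250
carton 10: 5250 + 624 = 5874
carton 11: 5874 + 624 = 6498
carton 12: 6498 + 624 = 7122
carton 13: 7122 + 624 = 7746
carton 14: 7746 + 624 = 8370
carton 15: 8370 + 624 = 8994
carton 16: 8994 + 624 = 9618

258, 882, 1506, 2130, 2754, 3378, 4002, 4626, 5250, 5874, 6498, 7122, 7746, 8370, 8994, 9618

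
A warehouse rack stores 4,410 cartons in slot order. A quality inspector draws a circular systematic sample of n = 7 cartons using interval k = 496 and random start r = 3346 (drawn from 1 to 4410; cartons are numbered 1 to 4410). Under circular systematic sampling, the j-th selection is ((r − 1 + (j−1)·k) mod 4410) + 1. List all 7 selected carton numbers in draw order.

3346, 3842, 4338, 424, 920, 1416, 1912

Selection 1: 3346
Selection 2: 3346 + 496 = 3842
Selection 3: 3842 + 496 = 4338
Selection 4: 4338 + 496 = 4834 → 4834 − 4410 = 424
Selection 5: 424 + 496 = 920
Selection 6: 920 + 496 = 1416
Selection 7: 1416 + 496 = 1912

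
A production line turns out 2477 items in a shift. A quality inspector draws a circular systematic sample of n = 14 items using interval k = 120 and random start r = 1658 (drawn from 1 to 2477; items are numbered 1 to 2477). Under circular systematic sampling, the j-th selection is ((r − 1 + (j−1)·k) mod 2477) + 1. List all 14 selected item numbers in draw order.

Selection 1: 1658
Selection 2: 1658 + 120 = 1778
Selection 3: 1778 + 120 = 1898
Selection 4: 1898 + 120 = 2018
Selection 5: 2018 + 120 = 2138
Selection 6: 2138 + 120 = 2258
Selection 7: 2258 + 120 = 2378
Selection 8: 2378 + 120 = 2498 → 2498 − 2477 = 21
Selection 9: 21 + 120 = 141
Selection 10: 141 + 120 = 261
Selection 11: 261 + 120 = 381
Selection 12: 381 + 120 = 501
Selection 13: 501 + 120 = 621
Selection 14: 621 + 120 = 741

1658, 1778, 1898, 2018, 2138, 2258, 2378, 21, 141, 261, 381, 501, 621, 741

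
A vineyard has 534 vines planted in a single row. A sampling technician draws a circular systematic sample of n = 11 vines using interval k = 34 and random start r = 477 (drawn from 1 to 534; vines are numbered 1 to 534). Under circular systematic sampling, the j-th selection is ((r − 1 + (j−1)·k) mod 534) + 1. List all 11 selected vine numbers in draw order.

477, 511, 11, 45, 79, 113, 147, 181, 215, 249, 283

Selection 1: 477
Selection 2: 477 + 34 = 511
Selection 3: 511 + 34 = 545 → 545 − 534 = 11
Selection 4: 11 + 34 = 45
Selection 5: 45 + 34 = 79
Selection 6: 79 + 34 = 113
Selection 7: 113 + 34 = 147
Selection 8: 147 + 34 = 181
Selection 9: 181 + 34 = 215
Selection 10: 215 + 34 = 249
Selection 11: 249 + 34 = 283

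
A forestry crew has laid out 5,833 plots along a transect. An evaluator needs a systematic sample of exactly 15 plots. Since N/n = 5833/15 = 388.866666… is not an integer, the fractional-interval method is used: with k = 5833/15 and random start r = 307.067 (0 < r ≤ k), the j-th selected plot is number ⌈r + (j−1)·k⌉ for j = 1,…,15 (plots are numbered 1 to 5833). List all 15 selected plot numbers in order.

308, 696, 1085, 1474, 1863, 2252, 2641, 3030, 3419, 3807, 4196, 4585, 4974, 5363, 5752

j=1: r + 0k = 307.067 → ⌈·⌉ = 308
j=2: r + 1k = 695.933666… → ⌈·⌉ = 696
j=3: r + 2k = 1084.800333… → ⌈·⌉ = 1085
j=4: r + 3k = 1473.667 → ⌈·⌉ = 1474
j=5: r + 4k = 1862.533666… → ⌈·⌉ = 1863
j=6: r + 5k = 2251.400333… → ⌈·⌉ = 2252
j=7: r + 6k = 2640.267 → ⌈·⌉ = 2641
j=8: r + 7k = 3029.133666… → ⌈·⌉ = 3030
j=9: r + 8k = 3418.000333… → ⌈·⌉ = 3419
j=10: r + 9k = 3806.867 → ⌈·⌉ = 3807
j=11: r + 10k = 4195.733666… → ⌈·⌉ = 4196
j=12: r + 11k = 4584.600333… → ⌈·⌉ = 4585
j=13: r + 12k = 4973.467 → ⌈·⌉ = 4974
j=14: r + 13k = 5362.333666… → ⌈·⌉ = 5363
j=15: r + 14k = 5751.200333… → ⌈·⌉ = 5752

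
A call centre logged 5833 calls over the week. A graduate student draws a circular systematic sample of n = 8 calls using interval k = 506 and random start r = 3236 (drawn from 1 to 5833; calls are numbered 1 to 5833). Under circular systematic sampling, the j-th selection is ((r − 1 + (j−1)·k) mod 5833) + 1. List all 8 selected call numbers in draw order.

Selection 1: 3236
Selection 2: 3236 + 506 = 3742
Selection 3: 3742 + 506 = 4248
Selection 4: 4248 + 506 = 4754
Selection 5: 4754 + 506 = 5260
Selection 6: 5260 + 506 = 5766
Selection 7: 5766 + 506 = 6272 → 6272 − 5833 = 439
Selection 8: 439 + 506 = 945

3236, 3742, 4248, 4754, 5260, 5766, 439, 945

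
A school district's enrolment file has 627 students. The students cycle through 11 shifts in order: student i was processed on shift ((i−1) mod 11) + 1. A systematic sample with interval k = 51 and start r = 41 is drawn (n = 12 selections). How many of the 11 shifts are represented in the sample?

11

Consecutive selections differ by k = 51, so their shift numbers differ by 51 mod 11 = 7.
gcd(51, 11) = 1, so the sample visits 11/1 = 11 distinct residues mod 11.
Start 41 is shift 8; the shifts hit are 1, 2, 3, 4, 5, 6, 7, 8, 9, 10, 11.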